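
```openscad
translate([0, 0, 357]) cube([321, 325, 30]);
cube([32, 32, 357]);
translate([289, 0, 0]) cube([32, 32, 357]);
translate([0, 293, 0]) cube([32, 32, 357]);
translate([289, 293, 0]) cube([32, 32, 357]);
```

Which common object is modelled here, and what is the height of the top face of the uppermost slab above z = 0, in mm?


A stool. The seat height is 387 mm.

A 321×325×30 slab at z = 357 on four corner posts — a stool. The seat top is 357 + 30 = 387 mm.


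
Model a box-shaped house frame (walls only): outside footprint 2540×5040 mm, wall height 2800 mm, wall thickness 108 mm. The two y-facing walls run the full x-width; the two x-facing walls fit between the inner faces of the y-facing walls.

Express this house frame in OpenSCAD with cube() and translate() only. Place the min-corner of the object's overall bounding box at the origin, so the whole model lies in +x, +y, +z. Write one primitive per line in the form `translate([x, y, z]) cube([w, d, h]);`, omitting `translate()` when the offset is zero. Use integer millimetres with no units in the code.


cube([2540, 108, 2800]);
translate([0, 4932, 0]) cube([2540, 108, 2800]);
translate([0, 108, 0]) cube([108, 4824, 2800]);
translate([2432, 108, 0]) cube([108, 4824, 2800]);


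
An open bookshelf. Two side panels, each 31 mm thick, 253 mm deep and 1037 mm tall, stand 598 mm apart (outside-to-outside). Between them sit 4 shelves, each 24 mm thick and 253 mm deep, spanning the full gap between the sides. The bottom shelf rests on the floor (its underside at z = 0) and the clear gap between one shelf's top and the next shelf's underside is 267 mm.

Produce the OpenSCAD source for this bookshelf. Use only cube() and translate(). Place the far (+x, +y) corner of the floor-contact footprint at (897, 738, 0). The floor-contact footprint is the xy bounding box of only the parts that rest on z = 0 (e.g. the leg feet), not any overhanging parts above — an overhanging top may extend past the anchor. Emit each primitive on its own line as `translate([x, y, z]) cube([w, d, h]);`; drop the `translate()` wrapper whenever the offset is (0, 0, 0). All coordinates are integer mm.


translate([299, 485, 0]) cube([31, 253, 1037]);
translate([866, 485, 0]) cube([31, 253, 1037]);
translate([330, 485, 0]) cube([536, 253, 24]);
translate([330, 485, 291]) cube([536, 253, 24]);
translate([330, 485, 582]) cube([536, 253, 24]);
translate([330, 485, 873]) cube([536, 253, 24]);


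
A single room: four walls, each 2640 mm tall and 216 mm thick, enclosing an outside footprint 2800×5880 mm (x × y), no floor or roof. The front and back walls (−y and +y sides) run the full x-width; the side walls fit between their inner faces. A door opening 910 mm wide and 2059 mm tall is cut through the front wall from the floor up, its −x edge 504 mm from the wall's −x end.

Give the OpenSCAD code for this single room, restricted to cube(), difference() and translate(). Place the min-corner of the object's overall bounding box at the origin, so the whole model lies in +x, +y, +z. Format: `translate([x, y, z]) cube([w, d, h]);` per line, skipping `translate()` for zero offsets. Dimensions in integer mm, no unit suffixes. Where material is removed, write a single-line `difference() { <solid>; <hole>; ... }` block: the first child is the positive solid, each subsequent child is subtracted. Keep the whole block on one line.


difference() { cube([2800, 216, 2640]); translate([504, 0, 0]) cube([910, 216, 2059]); }
translate([0, 5664, 0]) cube([2800, 216, 2640]);
translate([0, 216, 0]) cube([216, 5448, 2640]);
translate([2584, 216, 0]) cube([216, 5448, 2640]);


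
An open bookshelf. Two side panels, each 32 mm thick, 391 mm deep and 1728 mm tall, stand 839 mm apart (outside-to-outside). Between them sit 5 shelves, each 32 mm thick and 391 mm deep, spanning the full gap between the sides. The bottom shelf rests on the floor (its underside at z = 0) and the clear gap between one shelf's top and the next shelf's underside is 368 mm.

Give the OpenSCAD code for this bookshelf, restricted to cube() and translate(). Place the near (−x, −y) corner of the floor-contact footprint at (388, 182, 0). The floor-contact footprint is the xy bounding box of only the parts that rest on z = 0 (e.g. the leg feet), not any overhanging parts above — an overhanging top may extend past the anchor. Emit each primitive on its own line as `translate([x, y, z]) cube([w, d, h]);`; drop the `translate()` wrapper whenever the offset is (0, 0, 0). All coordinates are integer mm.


translate([388, 182, 0]) cube([32, 391, 1728]);
translate([1195, 182, 0]) cube([32, 391, 1728]);
translate([420, 182, 0]) cube([775, 391, 32]);
translate([420, 182, 400]) cube([775, 391, 32]);
translate([420, 182, 800]) cube([775, 391, 32]);
translate([420, 182, 1200]) cube([775, 391, 32]);
translate([420, 182, 1600]) cube([775, 391, 32]);


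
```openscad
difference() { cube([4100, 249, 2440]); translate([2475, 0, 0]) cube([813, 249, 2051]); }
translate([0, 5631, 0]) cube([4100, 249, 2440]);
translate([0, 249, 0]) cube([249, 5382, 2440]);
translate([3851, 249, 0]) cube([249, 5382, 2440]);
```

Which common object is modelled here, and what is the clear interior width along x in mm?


A single room. The interior width is 3602 mm.

Four walls enclosing a rectangle with a door in the front wall — a room. Outside width 4100 minus two 249 mm walls gives 3602 mm.


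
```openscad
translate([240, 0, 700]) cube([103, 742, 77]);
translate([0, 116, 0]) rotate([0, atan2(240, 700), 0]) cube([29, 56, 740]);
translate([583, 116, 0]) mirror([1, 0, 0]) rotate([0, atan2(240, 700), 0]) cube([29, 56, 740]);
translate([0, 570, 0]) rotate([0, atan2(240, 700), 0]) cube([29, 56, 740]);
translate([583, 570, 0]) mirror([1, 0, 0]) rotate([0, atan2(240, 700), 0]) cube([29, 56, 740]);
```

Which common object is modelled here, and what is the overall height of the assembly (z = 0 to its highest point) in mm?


A sawhorse. The overall height is 777 mm.

A beam across two mirrored pairs of raked legs — a sawhorse. The beam's underside is at z = 700 (matching the legs' vertical rise in atan2(240, 700)) and the beam is 77 mm tall, so its top is at 700 + 77 = 777 mm. The raked legs top out at the beam's underside, so that is the highest point.


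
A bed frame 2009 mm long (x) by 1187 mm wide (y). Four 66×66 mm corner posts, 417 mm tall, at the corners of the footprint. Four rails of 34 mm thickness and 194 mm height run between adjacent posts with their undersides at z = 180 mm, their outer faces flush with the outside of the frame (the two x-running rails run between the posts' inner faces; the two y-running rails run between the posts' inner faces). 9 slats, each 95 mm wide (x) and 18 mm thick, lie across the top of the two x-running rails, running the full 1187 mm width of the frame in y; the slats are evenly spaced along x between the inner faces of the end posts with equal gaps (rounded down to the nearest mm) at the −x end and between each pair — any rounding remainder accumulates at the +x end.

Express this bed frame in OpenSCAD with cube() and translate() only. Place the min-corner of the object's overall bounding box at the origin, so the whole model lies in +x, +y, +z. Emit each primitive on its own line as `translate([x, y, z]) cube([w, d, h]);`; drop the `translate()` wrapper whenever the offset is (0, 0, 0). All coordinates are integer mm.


cube([66, 66, 417]);
translate([0, 1121, 0]) cube([66, 66, 417]);
translate([1943, 0, 0]) cube([66, 66, 417]);
translate([1943, 1121, 0]) cube([66, 66, 417]);
translate([66, 0, 180]) cube([1877, 34, 194]);
translate([66, 1153, 180]) cube([1877, 34, 194]);
translate([0, 66, 180]) cube([34, 1055, 194]);
translate([1975, 66, 180]) cube([34, 1055, 194]);
translate([168, 0, 374]) cube([95, 1187, 18]);
translate([365, 0, 374]) cube([95, 1187, 18]);
translate([562, 0, 374]) cube([95, 1187, 18]);
translate([759, 0, 374]) cube([95, 1187, 18]);
translate([956, 0, 374]) cube([95, 1187, 18]);
translate([1153, 0, 374]) cube([95, 1187, 18]);
translate([1350, 0, 374]) cube([95, 1187, 18]);
translate([1547, 0, 374]) cube([95, 1187, 18]);
translate([1744, 0, 374]) cube([95, 1187, 18]);


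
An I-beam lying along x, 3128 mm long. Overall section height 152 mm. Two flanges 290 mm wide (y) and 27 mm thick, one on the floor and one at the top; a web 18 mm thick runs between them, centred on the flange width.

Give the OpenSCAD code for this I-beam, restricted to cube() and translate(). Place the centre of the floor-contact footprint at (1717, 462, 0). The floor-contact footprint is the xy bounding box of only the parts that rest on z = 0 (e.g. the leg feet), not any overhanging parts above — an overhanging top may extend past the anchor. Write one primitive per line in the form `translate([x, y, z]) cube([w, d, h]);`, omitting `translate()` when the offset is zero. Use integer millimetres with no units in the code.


translate([153, 317, 0]) cube([3128, 290, 27]);
translate([153, 453, 27]) cube([3128, 18, 98]);
translate([153, 317, 125]) cube([3128, 290, 27]);


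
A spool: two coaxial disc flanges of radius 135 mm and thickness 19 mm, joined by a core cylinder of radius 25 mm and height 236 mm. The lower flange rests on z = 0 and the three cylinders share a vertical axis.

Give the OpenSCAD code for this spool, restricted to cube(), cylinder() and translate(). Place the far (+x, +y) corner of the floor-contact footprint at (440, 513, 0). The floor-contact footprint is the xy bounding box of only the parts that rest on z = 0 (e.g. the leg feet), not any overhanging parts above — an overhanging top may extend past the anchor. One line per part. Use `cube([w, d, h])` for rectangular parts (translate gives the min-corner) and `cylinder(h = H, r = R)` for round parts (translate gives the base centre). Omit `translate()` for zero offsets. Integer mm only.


translate([305, 378, 0]) cylinder(h = 19, r = 135);
translate([305, 378, 19]) cylinder(h = 236, r = 25);
translate([305, 378, 255]) cylinder(h = 19, r = 135);


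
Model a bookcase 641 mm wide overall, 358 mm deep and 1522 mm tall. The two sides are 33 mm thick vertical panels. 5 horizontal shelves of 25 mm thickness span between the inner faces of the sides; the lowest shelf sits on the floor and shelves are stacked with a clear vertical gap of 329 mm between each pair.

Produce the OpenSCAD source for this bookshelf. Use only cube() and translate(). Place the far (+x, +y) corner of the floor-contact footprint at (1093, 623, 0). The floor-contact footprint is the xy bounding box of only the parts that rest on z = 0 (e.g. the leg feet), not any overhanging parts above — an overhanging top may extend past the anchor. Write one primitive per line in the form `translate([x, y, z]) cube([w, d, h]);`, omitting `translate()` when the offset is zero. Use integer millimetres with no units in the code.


translate([452, 265, 0]) cube([33, 358, 1522]);
translate([1060, 265, 0]) cube([33, 358, 1522]);
translate([485, 265, 0]) cube([575, 358, 25]);
translate([485, 265, 354]) cube([575, 358, 25]);
translate([485, 265, 708]) cube([575, 358, 25]);
translate([485, 265, 1062]) cube([575, 358, 25]);
translate([485, 265, 1416]) cube([575, 358, 25]);


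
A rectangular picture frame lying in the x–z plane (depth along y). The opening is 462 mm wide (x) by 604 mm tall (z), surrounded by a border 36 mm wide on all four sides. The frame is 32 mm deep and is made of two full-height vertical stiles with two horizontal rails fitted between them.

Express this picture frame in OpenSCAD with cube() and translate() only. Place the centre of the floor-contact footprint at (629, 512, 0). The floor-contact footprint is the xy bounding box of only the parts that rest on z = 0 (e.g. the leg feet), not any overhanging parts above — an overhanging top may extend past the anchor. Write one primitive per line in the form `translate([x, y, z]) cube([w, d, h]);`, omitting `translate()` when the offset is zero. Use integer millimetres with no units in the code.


translate([362, 496, 0]) cube([36, 32, 676]);
translate([860, 496, 0]) cube([36, 32, 676]);
translate([398, 496, 0]) cube([462, 32, 36]);
translate([398, 496, 640]) cube([462, 32, 36]);


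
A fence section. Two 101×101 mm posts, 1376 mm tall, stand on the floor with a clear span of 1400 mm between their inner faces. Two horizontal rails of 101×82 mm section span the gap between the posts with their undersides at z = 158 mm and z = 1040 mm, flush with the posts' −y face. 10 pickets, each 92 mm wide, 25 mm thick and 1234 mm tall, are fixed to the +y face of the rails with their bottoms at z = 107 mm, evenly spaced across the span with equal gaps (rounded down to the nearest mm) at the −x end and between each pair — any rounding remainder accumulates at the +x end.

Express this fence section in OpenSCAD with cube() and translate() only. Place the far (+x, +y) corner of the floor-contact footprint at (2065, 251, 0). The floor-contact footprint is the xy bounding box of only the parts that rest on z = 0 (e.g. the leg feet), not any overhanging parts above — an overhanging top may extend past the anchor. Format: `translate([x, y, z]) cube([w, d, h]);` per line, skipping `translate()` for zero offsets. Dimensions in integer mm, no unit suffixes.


translate([463, 150, 0]) cube([101, 101, 1376]);
translate([1964, 150, 0]) cube([101, 101, 1376]);
translate([564, 150, 158]) cube([1400, 101, 82]);
translate([564, 150, 1040]) cube([1400, 101, 82]);
translate([607, 251, 107]) cube([92, 25, 1234]);
translate([742, 251, 107]) cube([92, 25, 1234]);
translate([877, 251, 107]) cube([92, 25, 1234]);
translate([1012, 251, 107]) cube([92, 25, 1234]);
translate([1147, 251, 107]) cube([92, 25, 1234]);
translate([1282, 251, 107]) cube([92, 25, 1234]);
translate([1417, 251, 107]) cube([92, 25, 1234]);
translate([1552, 251, 107]) cube([92, 25, 1234]);
translate([1687, 251, 107]) cube([92, 25, 1234]);
translate([1822, 251, 107]) cube([92, 25, 1234]);


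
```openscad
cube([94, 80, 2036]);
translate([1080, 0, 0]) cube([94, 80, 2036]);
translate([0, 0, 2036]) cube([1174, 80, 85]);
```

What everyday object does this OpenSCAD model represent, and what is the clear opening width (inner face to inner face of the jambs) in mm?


A door frame. The clear opening width is 986 mm.

Two 2036 mm tall posts with a header on top — a door frame. The left jamb is 94 mm wide at x = 0; the right jamb starts at x = 1080. The clear opening is 1080 − 94 = 986 mm.


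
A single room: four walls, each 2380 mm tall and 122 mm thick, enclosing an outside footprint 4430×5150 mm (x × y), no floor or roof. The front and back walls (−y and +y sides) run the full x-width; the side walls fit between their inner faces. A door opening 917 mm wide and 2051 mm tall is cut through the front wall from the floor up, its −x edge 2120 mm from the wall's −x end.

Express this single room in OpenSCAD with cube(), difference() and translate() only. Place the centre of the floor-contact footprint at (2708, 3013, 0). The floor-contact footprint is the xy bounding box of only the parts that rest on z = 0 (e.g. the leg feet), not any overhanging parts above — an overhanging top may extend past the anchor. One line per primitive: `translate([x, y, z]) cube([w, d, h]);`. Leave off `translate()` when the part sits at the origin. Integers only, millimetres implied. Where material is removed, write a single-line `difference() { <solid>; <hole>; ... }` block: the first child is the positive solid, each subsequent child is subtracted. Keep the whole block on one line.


difference() { translate([493, 438, 0]) cube([4430, 122, 2380]); translate([2613, 438, 0]) cube([917, 122, 2051]); }
translate([493, 5466, 0]) cube([4430, 122, 2380]);
translate([493, 560, 0]) cube([122, 4906, 2380]);
translate([4801, 560, 0]) cube([122, 4906, 2380]);


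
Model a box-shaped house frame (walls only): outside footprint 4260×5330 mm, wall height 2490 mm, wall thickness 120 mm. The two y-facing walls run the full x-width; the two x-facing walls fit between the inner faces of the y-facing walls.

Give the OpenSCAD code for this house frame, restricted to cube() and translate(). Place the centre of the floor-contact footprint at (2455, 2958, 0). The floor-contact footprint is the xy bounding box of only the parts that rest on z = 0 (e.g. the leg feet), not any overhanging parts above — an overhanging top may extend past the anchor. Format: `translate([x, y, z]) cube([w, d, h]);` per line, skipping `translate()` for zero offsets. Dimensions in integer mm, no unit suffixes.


translate([325, 293, 0]) cube([4260, 120, 2490]);
translate([325, 5503, 0]) cube([4260, 120, 2490]);
translate([325, 413, 0]) cube([120, 5090, 2490]);
translate([4465, 413, 0]) cube([120, 5090, 2490]);


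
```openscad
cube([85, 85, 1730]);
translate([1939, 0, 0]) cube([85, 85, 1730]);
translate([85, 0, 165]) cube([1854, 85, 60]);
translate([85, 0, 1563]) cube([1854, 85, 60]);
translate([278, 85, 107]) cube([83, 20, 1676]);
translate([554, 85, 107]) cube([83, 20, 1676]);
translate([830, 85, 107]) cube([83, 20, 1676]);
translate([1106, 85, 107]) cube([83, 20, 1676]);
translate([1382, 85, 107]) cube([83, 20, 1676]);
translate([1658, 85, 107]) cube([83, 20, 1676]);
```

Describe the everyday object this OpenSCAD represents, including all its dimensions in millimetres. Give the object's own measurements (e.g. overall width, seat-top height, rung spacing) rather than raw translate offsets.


A fence section. Two 85×85 mm posts, 1730 mm tall, stand on the floor with a clear span of 1854 mm between their inner faces. Two horizontal rails of 85×60 mm section span the gap between the posts with their undersides at z = 165 mm and z = 1563 mm, flush with the posts' −y face. 6 pickets, each 83 mm wide, 20 mm thick and 1676 mm tall, are fixed to the +y face of the rails with their bottoms at z = 107 mm, spaced across the span with a 193 mm gap after the −x post and between neighbouring pickets, with 198 mm left before the +x post.


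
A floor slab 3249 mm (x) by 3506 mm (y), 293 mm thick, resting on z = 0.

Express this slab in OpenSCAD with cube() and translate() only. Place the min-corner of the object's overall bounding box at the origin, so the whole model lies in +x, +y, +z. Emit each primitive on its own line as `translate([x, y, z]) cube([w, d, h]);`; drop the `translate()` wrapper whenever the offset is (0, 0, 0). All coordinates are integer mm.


cube([3249, 3506, 293]);


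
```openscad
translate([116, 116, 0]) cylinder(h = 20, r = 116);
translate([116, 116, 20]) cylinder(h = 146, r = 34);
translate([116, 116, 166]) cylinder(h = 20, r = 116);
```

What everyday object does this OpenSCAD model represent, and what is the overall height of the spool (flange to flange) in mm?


A spool. The overall height is 186 mm.

Three coaxial cylinders, large–small–large — a spool. Two 20 mm flanges and a 146 mm core give 20 + 146 + 20 = 186 mm.


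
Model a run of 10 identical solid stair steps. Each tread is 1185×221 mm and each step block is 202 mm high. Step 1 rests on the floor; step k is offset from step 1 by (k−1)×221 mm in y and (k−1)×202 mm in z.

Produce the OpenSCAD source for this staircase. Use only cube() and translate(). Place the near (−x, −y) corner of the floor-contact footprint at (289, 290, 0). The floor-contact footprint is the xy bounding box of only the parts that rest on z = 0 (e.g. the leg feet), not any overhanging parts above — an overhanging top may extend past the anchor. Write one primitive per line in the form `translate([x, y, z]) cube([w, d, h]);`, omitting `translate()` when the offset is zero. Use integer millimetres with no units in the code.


translate([289, 290, 0]) cube([1185, 221, 202]);
translate([289, 511, 202]) cube([1185, 221, 202]);
translate([289, 732, 404]) cube([1185, 221, 202]);
translate([289, 953, 606]) cube([1185, 221, 202]);
translate([289, 1174, 808]) cube([1185, 221, 202]);
translate([289, 1395, 1010]) cube([1185, 221, 202]);
translate([289, 1616, 1212]) cube([1185, 221, 202]);
translate([289, 1837, 1414]) cube([1185, 221, 202]);
translate([289, 2058, 1616]) cube([1185, 221, 202]);
translate([289, 2279, 1818]) cube([1185, 221, 202]);


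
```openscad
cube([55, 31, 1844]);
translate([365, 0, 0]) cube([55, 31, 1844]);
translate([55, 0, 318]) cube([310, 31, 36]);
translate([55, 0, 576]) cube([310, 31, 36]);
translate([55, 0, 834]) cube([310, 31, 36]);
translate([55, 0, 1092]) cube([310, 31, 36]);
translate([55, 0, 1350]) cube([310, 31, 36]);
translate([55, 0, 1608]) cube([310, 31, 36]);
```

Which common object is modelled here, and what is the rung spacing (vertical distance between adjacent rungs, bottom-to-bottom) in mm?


A ladder. The rung spacing is 258 mm.

Two tall 55×31 posts with 6 short bars between them — a ladder. Adjacent rungs sit at z = 318 and z = 576, so the spacing is 576 − 318 = 258 mm.


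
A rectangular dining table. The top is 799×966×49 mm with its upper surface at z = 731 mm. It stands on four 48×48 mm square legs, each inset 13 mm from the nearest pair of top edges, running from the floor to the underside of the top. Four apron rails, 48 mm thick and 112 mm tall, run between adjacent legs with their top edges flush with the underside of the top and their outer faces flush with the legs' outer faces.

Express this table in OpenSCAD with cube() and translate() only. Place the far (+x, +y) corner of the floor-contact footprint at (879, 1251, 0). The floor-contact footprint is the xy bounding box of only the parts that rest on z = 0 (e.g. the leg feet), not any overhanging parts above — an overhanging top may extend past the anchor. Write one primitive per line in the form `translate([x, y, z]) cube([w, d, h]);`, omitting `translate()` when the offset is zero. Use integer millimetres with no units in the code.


translate([93, 298, 682]) cube([799, 966, 49]);
translate([106, 311, 0]) cube([48, 48, 682]);
translate([831, 311, 0]) cube([48, 48, 682]);
translate([106, 1203, 0]) cube([48, 48, 682]);
translate([831, 1203, 0]) cube([48, 48, 682]);
translate([154, 311, 570]) cube([677, 48, 112]);
translate([154, 1203, 570]) cube([677, 48, 112]);
translate([106, 359, 570]) cube([48, 844, 112]);
translate([831, 359, 570]) cube([48, 844, 112]);


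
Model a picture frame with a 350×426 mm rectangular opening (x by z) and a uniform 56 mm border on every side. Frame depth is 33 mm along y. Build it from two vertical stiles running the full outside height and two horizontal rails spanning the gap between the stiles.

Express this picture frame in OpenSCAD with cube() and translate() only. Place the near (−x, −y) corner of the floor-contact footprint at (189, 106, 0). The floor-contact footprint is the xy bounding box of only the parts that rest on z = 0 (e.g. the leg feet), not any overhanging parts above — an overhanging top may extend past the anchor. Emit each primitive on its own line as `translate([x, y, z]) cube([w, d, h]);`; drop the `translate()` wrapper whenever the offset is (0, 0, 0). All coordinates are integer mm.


translate([189, 106, 0]) cube([56, 33, 538]);
translate([595, 106, 0]) cube([56, 33, 538]);
translate([245, 106, 0]) cube([350, 33, 56]);
translate([245, 106, 482]) cube([350, 33, 56]);


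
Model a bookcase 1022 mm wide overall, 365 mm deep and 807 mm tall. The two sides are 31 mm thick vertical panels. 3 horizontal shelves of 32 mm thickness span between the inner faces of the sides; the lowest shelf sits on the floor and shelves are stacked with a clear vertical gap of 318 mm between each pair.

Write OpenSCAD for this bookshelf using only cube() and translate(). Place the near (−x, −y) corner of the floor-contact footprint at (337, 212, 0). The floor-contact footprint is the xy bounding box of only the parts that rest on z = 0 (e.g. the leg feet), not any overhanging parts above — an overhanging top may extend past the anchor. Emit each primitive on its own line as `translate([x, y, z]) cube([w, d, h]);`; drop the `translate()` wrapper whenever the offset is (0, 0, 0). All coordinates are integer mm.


translate([337, 212, 0]) cube([31, 365, 807]);
translate([1328, 212, 0]) cube([31, 365, 807]);
translate([368, 212, 0]) cube([960, 365, 32]);
translate([368, 212, 350]) cube([960, 365, 32]);
translate([368, 212, 700]) cube([960, 365, 32]);


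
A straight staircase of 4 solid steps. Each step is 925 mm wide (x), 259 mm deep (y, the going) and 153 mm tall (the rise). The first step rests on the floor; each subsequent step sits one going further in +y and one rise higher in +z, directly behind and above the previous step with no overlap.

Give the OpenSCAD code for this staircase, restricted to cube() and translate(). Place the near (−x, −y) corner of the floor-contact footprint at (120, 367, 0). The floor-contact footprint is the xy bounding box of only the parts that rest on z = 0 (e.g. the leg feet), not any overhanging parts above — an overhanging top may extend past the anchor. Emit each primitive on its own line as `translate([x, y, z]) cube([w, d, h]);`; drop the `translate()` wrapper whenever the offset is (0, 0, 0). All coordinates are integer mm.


translate([120, 367, 0]) cube([925, 259, 153]);
translate([120, 626, 153]) cube([925, 259, 153]);
translate([120, 885, 306]) cube([925, 259, 153]);
translate([120, 1144, 459]) cube([925, 259, 153]);


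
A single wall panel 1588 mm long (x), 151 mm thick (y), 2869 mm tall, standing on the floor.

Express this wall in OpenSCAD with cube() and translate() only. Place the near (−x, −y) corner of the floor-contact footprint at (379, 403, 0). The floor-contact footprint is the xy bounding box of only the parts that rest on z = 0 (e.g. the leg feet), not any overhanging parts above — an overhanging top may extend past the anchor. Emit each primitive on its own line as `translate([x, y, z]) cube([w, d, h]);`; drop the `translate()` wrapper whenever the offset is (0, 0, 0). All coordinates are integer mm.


translate([379, 403, 0]) cube([1588, 151, 2869]);


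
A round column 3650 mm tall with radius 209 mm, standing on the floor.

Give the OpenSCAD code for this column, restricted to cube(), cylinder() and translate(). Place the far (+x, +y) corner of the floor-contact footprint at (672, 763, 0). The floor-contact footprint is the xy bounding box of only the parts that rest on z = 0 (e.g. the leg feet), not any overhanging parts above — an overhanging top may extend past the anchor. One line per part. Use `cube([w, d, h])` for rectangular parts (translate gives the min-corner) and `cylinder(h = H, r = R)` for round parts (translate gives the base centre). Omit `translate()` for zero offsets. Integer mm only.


translate([463, 554, 0]) cylinder(h = 3650, r = 209);


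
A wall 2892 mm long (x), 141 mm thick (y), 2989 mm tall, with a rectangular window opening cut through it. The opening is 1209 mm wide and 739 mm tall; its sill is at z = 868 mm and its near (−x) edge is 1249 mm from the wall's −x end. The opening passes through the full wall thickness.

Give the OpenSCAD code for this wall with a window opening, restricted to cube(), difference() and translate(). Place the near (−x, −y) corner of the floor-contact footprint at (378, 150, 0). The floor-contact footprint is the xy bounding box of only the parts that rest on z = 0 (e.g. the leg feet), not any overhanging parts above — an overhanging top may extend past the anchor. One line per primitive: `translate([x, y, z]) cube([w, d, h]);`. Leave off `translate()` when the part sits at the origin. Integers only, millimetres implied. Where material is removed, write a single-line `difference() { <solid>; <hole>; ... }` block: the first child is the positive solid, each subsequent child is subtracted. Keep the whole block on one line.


difference() { translate([378, 150, 0]) cube([2892, 141, 2989]); translate([1627, 150, 868]) cube([1209, 141, 739]); }


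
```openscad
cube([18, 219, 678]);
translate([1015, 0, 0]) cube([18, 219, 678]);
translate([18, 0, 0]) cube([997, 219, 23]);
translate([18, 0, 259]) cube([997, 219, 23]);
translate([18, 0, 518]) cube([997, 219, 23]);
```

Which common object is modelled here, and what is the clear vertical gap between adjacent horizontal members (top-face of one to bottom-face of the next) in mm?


A bookshelf. The clear shelf gap is 236 mm.

Two tall side panels with 3 horizontal boards between them — a bookshelf. The first two shelf undersides are at z = 0 and z = 259; with shelf thickness 23, the clear gap is 259 − 0 − 23 = 236 mm.


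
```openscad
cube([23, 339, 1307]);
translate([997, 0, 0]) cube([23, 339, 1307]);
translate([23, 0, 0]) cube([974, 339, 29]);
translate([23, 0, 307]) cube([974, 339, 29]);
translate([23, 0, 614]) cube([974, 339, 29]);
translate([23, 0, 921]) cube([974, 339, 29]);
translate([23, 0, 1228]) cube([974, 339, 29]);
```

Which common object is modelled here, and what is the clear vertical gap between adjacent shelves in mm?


A bookshelf. The clear shelf gap is 278 mm.

Two tall side panels with 5 horizontal boards between them — a bookshelf. The first two shelf undersides are at z = 0 and z = 307; with shelf thickness 29, the clear gap is 307 − 0 − 29 = 278 mm.


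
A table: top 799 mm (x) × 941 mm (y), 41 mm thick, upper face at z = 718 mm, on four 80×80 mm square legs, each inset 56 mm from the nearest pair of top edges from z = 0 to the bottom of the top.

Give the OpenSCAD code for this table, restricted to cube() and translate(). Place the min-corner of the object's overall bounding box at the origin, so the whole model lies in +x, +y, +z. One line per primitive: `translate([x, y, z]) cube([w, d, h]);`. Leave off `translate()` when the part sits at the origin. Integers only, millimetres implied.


translate([0, 0, 677]) cube([799, 941, 41]);
translate([56, 56, 0]) cube([80, 80, 677]);
translate([663, 56, 0]) cube([80, 80, 677]);
translate([56, 805, 0]) cube([80, 80, 677]);
translate([663, 805, 0]) cube([80, 80, 677]);


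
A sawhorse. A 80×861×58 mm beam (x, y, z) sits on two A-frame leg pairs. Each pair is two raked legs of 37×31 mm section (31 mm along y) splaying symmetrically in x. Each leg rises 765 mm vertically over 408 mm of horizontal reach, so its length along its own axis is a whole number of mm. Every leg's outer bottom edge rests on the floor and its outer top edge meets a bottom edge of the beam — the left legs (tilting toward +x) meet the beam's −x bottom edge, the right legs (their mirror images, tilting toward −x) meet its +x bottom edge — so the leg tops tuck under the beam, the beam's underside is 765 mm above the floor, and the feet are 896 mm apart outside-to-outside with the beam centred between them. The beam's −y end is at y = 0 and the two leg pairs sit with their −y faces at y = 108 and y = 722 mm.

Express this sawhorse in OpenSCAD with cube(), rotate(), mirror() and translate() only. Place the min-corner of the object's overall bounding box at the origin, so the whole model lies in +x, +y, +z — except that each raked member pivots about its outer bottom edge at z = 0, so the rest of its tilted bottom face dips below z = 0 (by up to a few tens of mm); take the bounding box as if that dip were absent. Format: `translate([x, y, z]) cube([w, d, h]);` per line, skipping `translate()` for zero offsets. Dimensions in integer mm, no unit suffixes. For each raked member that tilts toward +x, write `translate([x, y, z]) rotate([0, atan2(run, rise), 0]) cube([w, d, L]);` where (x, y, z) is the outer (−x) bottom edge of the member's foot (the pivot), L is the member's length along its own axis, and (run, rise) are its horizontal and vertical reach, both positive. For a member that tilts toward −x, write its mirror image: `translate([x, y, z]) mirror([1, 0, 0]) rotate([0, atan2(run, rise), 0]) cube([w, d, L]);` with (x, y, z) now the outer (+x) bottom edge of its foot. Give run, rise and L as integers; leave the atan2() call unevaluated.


translate([408, 0, 765]) cube([80, 861, 58]);
translate([0, 108, 0]) rotate([0, atan2(408, 765), 0]) cube([37, 31, 867]);
translate([896, 108, 0]) mirror([1, 0, 0]) rotate([0, atan2(408, 765), 0]) cube([37, 31, 867]);
translate([0, 722, 0]) rotate([0, atan2(408, 765), 0]) cube([37, 31, 867]);
translate([896, 722, 0]) mirror([1, 0, 0]) rotate([0, atan2(408, 765), 0]) cube([37, 31, 867]);


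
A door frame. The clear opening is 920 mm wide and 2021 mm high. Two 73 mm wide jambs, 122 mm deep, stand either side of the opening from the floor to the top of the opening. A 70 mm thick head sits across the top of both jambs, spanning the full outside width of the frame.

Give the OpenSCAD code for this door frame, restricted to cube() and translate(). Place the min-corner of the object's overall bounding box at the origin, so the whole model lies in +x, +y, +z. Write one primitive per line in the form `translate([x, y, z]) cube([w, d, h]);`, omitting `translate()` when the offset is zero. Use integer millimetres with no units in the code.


cube([73, 122, 2021]);
translate([993, 0, 0]) cube([73, 122, 2021]);
translate([0, 0, 2021]) cube([1066, 122, 70]);


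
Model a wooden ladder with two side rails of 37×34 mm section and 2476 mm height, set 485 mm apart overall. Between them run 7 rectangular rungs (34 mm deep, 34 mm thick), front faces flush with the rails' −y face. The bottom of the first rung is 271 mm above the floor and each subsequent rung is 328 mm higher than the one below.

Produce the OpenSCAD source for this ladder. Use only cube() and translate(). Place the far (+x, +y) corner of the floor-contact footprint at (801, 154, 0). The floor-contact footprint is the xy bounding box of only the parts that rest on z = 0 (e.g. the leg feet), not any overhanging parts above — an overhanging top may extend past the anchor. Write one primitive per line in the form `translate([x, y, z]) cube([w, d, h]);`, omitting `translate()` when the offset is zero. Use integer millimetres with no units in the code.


// rung span = 485 - 2*37 = 411
// rung[k] z = 271 + k*328
translate([316, 120, 0]) cube([37, 34, 2476]);
translate([764, 120, 0]) cube([37, 34, 2476]);
translate([353, 120, 271]) cube([411, 34, 34]);
translate([353, 120, 599]) cube([411, 34, 34]);
translate([353, 120, 927]) cube([411, 34, 34]);
translate([353, 120, 1255]) cube([411, 34, 34]);
translate([353, 120, 1583]) cube([411, 34, 34]);
translate([353, 120, 1911]) cube([411, 34, 34]);
translate([353, 120, 2239]) cube([411, 34, 34]);


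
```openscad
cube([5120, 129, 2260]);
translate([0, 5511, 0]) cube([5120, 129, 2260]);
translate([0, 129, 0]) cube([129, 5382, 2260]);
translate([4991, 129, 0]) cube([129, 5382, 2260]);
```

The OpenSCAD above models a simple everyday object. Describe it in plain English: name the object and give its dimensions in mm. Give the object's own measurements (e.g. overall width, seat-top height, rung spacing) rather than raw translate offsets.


The wall frame of a small rectangular building: four walls, each 2260 mm tall and 129 mm thick, enclosing a footprint 5120 mm (x) by 5640 mm (y) outside-to-outside, with no floor or roof. The front and back walls (the −y and +y sides) span the full width; the two side walls fit between them.


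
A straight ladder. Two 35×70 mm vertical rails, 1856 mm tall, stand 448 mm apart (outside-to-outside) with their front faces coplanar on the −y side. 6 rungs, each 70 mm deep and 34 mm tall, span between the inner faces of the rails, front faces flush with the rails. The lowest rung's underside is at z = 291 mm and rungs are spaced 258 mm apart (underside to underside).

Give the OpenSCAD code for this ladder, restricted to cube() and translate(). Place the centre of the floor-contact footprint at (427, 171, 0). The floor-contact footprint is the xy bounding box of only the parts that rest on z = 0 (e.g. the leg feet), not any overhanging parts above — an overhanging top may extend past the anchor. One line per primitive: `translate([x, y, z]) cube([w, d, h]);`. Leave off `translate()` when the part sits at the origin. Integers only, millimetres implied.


translate([203, 136, 0]) cube([35, 70, 1856]);
translate([616, 136, 0]) cube([35, 70, 1856]);
translate([238, 136, 291]) cube([378, 70, 34]);
translate([238, 136, 549]) cube([378, 70, 34]);
translate([238, 136, 807]) cube([378, 70, 34]);
translate([238, 136, 1065]) cube([378, 70, 34]);
translate([238, 136, 1323]) cube([378, 70, 34]);
translate([238, 136, 1581]) cube([378, 70, 34]);


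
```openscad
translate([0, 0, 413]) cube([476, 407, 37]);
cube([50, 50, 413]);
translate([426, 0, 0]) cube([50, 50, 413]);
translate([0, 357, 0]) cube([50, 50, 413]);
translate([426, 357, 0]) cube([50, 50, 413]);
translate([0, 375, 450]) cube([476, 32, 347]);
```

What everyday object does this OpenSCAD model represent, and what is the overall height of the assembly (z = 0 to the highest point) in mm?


A chair. The overall height is 797 mm.

A slab on four corner posts with a tall panel at the back — a chair. The seat slab sits at z = 413 with thickness 37, and the 347 mm backrest starts at the seat top, so the overall height is 413 + 37 + 347 = 797 mm.


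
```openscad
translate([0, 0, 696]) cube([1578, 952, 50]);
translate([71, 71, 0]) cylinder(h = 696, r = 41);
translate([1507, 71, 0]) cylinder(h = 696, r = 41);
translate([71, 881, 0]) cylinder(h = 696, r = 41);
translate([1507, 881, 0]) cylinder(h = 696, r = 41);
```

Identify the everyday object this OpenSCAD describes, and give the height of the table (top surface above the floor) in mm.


A table. The table height is 746 mm.

A 1578×952×50 slab sits at z = 696 on four Ø82 mm round legs — a table. The top surface is at 696 + 50 = 746 mm.


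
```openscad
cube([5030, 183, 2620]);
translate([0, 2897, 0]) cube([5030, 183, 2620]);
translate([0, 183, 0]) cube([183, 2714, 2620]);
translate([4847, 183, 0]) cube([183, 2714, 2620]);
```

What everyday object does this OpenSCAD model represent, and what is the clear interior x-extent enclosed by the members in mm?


A house (or room) frame. The interior width is 4664 mm.

Four 2620 mm walls enclosing a rectangle with no floor or roof — a room or house frame. Outside width is 5030 mm and wall thickness is 183 mm, so the interior width is 5030 − 2 × 183 = 4664 mm.


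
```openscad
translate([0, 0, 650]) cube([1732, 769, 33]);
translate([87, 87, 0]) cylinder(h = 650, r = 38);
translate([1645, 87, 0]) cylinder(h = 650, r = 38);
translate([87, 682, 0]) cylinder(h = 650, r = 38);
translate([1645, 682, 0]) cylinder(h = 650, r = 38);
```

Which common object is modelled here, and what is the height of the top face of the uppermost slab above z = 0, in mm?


A table. The table height is 683 mm.

A 1732×769×33 slab sits at z = 650 on four Ø76 mm round legs — a table. The top surface is at 650 + 33 = 683 mm.


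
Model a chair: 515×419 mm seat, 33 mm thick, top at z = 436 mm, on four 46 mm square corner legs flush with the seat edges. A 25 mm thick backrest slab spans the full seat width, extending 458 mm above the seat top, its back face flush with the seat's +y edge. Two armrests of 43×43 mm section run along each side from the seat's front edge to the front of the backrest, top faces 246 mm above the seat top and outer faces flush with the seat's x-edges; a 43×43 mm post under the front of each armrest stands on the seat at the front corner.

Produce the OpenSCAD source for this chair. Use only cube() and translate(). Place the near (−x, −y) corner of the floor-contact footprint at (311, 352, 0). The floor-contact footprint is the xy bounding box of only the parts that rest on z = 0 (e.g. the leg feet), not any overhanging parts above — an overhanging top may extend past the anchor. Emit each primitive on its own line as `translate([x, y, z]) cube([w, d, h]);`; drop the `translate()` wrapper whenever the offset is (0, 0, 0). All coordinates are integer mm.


translate([311, 352, 403]) cube([515, 419, 33]);
translate([311, 352, 0]) cube([46, 46, 403]);
translate([780, 352, 0]) cube([46, 46, 403]);
translate([311, 725, 0]) cube([46, 46, 403]);
translate([780, 725, 0]) cube([46, 46, 403]);
translate([311, 746, 436]) cube([515, 25, 458]);
translate([311, 352, 639]) cube([43, 394, 43]);
translate([783, 352, 639]) cube([43, 394, 43]);
translate([311, 352, 436]) cube([43, 43, 203]);
translate([783, 352, 436]) cube([43, 43, 203]);
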